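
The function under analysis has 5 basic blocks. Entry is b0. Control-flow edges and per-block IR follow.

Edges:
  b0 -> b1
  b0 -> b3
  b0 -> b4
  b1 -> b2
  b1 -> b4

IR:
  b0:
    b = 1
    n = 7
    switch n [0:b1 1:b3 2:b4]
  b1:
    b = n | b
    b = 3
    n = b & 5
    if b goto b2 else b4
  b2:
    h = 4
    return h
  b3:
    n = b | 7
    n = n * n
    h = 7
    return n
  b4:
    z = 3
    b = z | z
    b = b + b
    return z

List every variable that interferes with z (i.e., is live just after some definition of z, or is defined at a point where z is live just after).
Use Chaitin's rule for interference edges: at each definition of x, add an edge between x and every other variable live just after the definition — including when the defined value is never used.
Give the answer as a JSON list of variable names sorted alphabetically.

Per-block:
  b0: {b,n} / ∅
  b1: {b,n} / {b,n}
  b2: {h} / ∅
  b3: {h,n} / {b}
  b4: {b,z} / ∅

Live sets:
  b0: in=∅ out={b,n}
  b1: in={b,n} out=∅
  b2: in=∅ out=∅
  b3: in={b} out=∅
  b4: in=∅ out=∅

Conflict graph:
  b↔{n,z}
  h↔{n}
  n↔{b,h}
  z↔{b}

N(z) = ["b"]

Answer: ["b"]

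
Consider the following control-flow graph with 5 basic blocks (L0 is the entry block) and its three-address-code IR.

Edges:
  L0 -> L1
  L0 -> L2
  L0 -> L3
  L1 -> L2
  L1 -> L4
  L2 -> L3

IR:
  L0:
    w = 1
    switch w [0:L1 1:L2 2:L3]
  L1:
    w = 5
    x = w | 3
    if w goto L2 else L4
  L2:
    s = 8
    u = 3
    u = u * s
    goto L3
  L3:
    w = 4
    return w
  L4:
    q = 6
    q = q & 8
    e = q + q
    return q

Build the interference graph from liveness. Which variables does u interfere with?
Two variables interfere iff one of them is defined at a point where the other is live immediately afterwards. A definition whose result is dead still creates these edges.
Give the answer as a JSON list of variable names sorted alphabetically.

Block summaries:
  L0: {w} / ∅
  L1: {w,x} / ∅
  L2: {s,u} / ∅
  L3: {w} / ∅
  L4: {e,q} / ∅

Backward fixpoint:
  live L0: ∅→∅
  live L1: ∅→∅
  live L2: ∅→∅
  live L3: ∅→∅
  live L4: ∅→∅

Interference:
  e — {q}
  q — {e}
  s — {u}
  u — {s}
  w — {x}
  x — {w}

N(u) = ["s"]

Answer: ["s"]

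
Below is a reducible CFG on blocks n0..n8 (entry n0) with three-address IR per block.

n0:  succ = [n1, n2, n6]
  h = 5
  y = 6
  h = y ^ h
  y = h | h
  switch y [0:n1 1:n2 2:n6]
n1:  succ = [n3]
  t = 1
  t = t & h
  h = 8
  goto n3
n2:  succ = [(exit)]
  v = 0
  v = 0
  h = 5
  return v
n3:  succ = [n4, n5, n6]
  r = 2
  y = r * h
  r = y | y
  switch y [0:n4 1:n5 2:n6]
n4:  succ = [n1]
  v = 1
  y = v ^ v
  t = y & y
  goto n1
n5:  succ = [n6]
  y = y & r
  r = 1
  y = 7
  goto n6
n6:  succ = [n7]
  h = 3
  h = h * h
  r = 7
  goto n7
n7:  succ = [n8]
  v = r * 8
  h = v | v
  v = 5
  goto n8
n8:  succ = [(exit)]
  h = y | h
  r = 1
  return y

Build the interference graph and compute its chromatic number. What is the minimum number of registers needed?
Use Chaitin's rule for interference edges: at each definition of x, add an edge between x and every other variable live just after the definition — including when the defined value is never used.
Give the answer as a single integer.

Per-block:
  n0: {h,y} / ∅
  n1: {h,t} / {h}
  n2: {h,v} / ∅
  n3: {r,y} / {h}
  n4: {t,v,y} / ∅
  n5: {r,y} / {r,y}
  n6: {h,r} / ∅
  n7: {h,v} / {r}
  n8: {h,r} / {h,y}

Live sets:
  live n0: ∅→{h,y}
  live n1: {h}→{h}
  live n2: ∅→∅
  live n3: {h}→{h,r,y}
  live n4: {h}→{h}
  live n5: {r,y}→{y}
  live n6: {y}→{r,y}
  live n7: {r,y}→{h,y}
  live n8: {h,y}→∅

Interfere edges:
  h — {r,t,v,y}
  r — {h,y}
  t — {h}
  v — {h,y}
  y — {h,r,v}

Chromatic number:
  clique {h,r,y} ⇒ need ≥ 3
  assign h→r0 r→r2 t→r1 v→r2 y→r1 — no edge inside a register ⇒ χ ≤ 3
  χ = 3

Answer: 3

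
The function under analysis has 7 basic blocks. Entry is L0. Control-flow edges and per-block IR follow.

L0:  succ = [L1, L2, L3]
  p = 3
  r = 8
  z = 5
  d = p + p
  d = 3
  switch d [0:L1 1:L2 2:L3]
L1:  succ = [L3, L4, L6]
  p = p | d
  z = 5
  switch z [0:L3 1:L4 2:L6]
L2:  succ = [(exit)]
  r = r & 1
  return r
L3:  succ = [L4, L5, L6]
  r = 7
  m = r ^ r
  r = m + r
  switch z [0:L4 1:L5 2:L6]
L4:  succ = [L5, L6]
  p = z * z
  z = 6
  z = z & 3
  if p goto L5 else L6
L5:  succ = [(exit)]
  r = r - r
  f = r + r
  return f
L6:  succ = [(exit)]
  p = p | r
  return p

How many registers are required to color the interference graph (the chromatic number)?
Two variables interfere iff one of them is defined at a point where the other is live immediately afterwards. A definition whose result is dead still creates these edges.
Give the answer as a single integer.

Answer: 4

Derivation:
def/use:
  L0: def={d,p,r,z} ue=∅
  L1: def={p,z} ue={d,p}
  L2: def={r} ue={r}
  L3: def={m,r} ue={z}
  L4: def={p,z} ue={z}
  L5: def={f,r} ue={r}
  L6: def={p} ue={p,r}

Liveness:
  L0: in=∅ out={d,p,r,z}
  L1: in={d,p,r} out={p,r,z}
  L2: in={r} out=∅
  L3: in={p,z} out={p,r,z}
  L4: in={r,z} out={p,r}
  L5: in={r} out=∅
  L6: in={p,r} out=∅

Interference:
  d — {p,r,z}
  f — ∅
  m — {p,r,z}
  p — {d,m,r,z}
  r — {d,m,p,z}
  z — {d,m,p,r}

Chromatic number:
  {d,p,r,z} pairwise interfere (4-clique) ⇒ χ ≥ 4
  4-colouring: c0={f,p}  c1={r}  c2={z}  c3={d,m}
  χ = 4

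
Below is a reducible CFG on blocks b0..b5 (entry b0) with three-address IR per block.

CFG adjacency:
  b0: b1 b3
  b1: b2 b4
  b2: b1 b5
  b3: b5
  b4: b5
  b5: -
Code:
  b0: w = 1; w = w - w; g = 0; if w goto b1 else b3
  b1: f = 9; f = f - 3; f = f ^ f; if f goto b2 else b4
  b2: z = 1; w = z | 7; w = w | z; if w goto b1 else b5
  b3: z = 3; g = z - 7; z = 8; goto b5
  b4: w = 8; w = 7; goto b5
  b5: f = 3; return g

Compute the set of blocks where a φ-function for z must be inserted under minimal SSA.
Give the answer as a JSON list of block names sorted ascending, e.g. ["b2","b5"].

Answer: ["b1", "b5"]

Working:
idom tree: b1←b0 b2←b1 b3←b0 b4←b1 b5←b0
Join-block Dom:
  b1: preds {b0,b2}: {b0} ∩ {b0,b1,b2} = {b0}; idom=b0
  b5: preds {b2,b3,b4}: {b0,b1,b2} ∩ {b0,b3} ∩ {b0,b1,b4} = {b0}; idom=b0

Frontier:
  join b1 pred b0: · stop@b0
  join b1 pred b2: b2→b1 stop@b0
  join b5 pred b2: b2→b1 stop@b0
  join b5 pred b3: b3 stop@b0
  join b5 pred b4: b4→b1 stop@b0
  b0 → ∅
  b1 → {b1,b5}
  b2 → {b1,b5}
  b3 → {b5}
  b4 → {b5}
  b5 → ∅

φ for z: defs {b2,b3}
  DF⁺ = {b1,b5}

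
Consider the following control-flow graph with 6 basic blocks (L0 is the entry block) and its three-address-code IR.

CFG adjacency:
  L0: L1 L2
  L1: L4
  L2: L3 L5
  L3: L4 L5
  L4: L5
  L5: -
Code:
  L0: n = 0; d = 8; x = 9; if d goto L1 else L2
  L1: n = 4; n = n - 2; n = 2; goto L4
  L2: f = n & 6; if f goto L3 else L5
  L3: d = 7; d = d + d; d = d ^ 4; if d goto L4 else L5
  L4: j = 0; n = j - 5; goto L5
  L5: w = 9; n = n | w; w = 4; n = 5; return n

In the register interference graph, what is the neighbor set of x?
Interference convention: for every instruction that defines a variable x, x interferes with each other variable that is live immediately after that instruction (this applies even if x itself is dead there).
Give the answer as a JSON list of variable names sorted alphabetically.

Per-block:
  L0: {d,n,x} / ∅
  L1: {n} / ∅
  L2: {f} / {n}
  L3: {d} / ∅
  L4: {j,n} / ∅
  L5: {n,w} / {n}

Backward fixpoint:
  L0: in=∅ out={n}
  L1: in=∅ out=∅
  L2: in={n} out={n}
  L3: in={n} out={n}
  L4: in=∅ out={n}
  L5: in={n} out=∅

Interfere edges:
  d: {n,x}
  f: {n}
  j: ∅
  n: {d,f,w,x}
  w: {n}
  x: {d,n}

N(x) = ["d", "n"]

Answer: ["d", "n"]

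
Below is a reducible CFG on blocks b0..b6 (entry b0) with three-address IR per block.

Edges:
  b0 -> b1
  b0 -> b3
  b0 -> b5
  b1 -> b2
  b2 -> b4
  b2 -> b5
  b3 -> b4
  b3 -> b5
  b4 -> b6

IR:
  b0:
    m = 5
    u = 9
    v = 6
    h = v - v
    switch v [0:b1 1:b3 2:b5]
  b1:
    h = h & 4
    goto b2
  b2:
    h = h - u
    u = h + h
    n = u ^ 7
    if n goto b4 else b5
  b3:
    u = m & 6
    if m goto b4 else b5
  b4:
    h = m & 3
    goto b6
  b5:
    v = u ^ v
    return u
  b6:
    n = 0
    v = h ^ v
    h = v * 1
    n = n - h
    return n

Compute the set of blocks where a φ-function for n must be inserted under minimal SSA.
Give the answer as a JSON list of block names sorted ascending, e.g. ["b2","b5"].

Answer: ["b4", "b5"]

Working:
idom tree: b1←b0 b2←b1 b3←b0 b4←b0 b5←b0 b6←b4
Dom∩ at merges:
  b4: preds {b2,b3}: {b0,b1,b2} ∩ {b0,b3} = {b0}; idom=b0
  b5: preds {b0,b2,b3}: {b0} ∩ {b0,b1,b2} ∩ {b0,b3} = {b0}; idom=b0

Frontier:
  b4←b2: walk b2→b1 to b0
  b4←b3: walk b3 to b0
  b5←b0: walk · to b0
  b5←b2: walk b2→b1 to b0
  b5←b3: walk b3 to b0
  b0: DF=∅
  b1: DF={b4,b5}
  b2: DF={b4,b5}
  b3: DF={b4,b5}
  b4: DF=∅
  b5: DF=∅
  b6: DF=∅

φ for n: defs {b2,b6}
  DF⁺ = {b4,b5}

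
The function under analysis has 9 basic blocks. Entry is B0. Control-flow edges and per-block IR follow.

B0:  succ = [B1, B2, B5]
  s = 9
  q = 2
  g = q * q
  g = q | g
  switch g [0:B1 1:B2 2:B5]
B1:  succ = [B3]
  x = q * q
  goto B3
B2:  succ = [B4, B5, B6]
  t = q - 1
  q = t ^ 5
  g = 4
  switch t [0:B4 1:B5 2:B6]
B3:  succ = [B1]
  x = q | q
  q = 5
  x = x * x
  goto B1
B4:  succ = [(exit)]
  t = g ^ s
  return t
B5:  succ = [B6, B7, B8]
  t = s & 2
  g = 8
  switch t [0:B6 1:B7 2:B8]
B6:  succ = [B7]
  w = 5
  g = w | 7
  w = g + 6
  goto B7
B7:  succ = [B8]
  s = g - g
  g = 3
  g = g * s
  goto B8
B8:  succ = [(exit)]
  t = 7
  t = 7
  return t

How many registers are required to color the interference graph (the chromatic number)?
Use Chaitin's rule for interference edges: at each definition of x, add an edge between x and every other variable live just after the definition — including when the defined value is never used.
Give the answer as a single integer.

Answer: 4

Working:
Per-block:
  B0: def={g,q,s} ue=∅
  B1: def={x} ue={q}
  B2: def={g,q,t} ue={q}
  B3: def={q,x} ue={q}
  B4: def={t} ue={g,s}
  B5: def={g,t} ue={s}
  B6: def={g,w} ue=∅
  B7: def={g,s} ue={g}
  B8: def={t} ue=∅

Backward fixpoint:
  live B0: ∅→{q,s}
  live B1: {q}→{q}
  live B2: {q,s}→{g,s}
  live B3: {q}→{q}
  live B4: {g,s}→∅
  live B5: {s}→{g}
  live B6: ∅→{g}
  live B7: {g}→∅
  live B8: ∅→∅

Conflict graph:
  g↔{q,s,t,w}
  q↔{g,s,t,x}
  s↔{g,q,t}
  t↔{g,q,s}
  w↔{g}
  x↔{q}

Chromatic number:
  lower bound: {g,q,s,t} mutually conflict ⇒ χ ≥ 4
  4-colouring: R0={g,x}  R1={q,w}  R2={s}  R3={t}
  χ = 4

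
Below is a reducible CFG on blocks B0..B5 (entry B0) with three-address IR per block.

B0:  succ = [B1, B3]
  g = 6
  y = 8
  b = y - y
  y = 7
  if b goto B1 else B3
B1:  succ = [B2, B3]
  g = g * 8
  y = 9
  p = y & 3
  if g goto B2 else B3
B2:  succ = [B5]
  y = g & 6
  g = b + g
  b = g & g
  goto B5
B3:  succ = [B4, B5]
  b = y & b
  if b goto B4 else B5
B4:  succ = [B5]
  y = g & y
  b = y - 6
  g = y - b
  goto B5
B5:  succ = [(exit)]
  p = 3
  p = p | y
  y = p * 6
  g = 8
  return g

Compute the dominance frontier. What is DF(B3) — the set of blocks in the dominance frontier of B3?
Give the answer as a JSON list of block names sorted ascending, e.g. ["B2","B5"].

Answer: ["B5"]

Derivation:
idom tree: B1←B0 B2←B1 B3←B0 B4←B3 B5←B0
Dom at joins:
  B3: preds {B0,B1}: {B0} ∩ {B0,B1} = {B0}; idom=B0
  B5: preds {B2,B3,B4}: {B0,B1,B2} ∩ {B0,B3} ∩ {B0,B3,B4} = {B0}; idom=B0

DF derivation:
  B3←B0: walk · to B0
  B3←B1: walk B1 to B0
  B5←B2: walk B2→B1 to B0
  B5←B3: walk B3 to B0
  B5←B4: walk B4→B3 to B0
  B0: DF=∅
  B1: DF={B3,B5}
  B2: DF={B5}
  B3: DF={B5}
  B4: DF={B5}
  B5: DF=∅

DF(B3) = ["B5"]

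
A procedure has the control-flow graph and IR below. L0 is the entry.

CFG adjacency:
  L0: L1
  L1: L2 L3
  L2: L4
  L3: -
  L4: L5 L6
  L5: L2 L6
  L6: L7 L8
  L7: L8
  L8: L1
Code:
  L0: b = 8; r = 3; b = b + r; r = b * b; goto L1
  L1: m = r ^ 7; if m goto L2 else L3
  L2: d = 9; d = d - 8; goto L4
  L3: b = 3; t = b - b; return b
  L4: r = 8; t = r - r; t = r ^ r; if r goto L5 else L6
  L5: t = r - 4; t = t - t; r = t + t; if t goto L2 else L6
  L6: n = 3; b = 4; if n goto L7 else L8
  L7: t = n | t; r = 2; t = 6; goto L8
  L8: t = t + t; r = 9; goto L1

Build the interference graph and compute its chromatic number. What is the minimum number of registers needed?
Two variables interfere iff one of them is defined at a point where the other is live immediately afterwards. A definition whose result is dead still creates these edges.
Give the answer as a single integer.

Answer: 3

Derivation:
Per-block:
  L0 def {b,r} use ∅
  L1 def {m} use {r}
  L2 def {d} use ∅
  L3 def {b,t} use ∅
  L4 def {r,t} use ∅
  L5 def {r,t} use {r}
  L6 def {b,n} use ∅
  L7 def {r,t} use {n,t}
  L8 def {r,t} use {t}

Backward fixpoint:
  L0 li=∅ lo={r}
  L1 li={r} lo=∅
  L2 li=∅ lo=∅
  L3 li=∅ lo=∅
  L4 li=∅ lo={r,t}
  L5 li={r} lo={t}
  L6 li={t} lo={n,t}
  L7 li={n,t} lo={t}
  L8 li={t} lo={r}

Interference:
  b — {n,r,t}
  d — ∅
  m — ∅
  n — {b,t}
  r — {b,t}
  t — {b,n,r}

Colouring:
  clique {b,n,t} ⇒ need ≥ 3
  assign b→r0 d→r0 m→r0 n→r2 r→r2 t→r1 — no edge inside a register ⇒ χ ≤ 3
  χ = 3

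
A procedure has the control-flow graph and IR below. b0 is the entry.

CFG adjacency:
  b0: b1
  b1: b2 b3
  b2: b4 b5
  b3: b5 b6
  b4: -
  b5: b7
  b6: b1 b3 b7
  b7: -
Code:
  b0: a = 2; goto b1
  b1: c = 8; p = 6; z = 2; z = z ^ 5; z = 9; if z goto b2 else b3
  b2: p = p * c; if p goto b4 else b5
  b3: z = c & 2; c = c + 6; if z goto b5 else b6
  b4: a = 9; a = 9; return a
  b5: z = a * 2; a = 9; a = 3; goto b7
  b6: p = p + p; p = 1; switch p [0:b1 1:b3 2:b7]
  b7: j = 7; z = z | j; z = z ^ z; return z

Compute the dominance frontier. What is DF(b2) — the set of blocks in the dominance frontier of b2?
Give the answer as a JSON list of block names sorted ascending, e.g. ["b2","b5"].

Answer: ["b5"]

Analysis:
idom tree: b1←b0 b2←b1 b3←b1 b4←b2 b5←b1 b6←b3 b7←b1
Dom∩ at merges:
  b1: preds {b0,b6}: {b0} ∩ {b0,b1,b3,b6} = {b0}; idom=b0
  b3: preds {b1,b6}: {b0,b1} ∩ {b0,b1,b3,b6} = {b0,b1}; idom=b1
  b5: preds {b2,b3}: {b0,b1,b2} ∩ {b0,b1,b3} = {b0,b1}; idom=b1
  b7: preds {b5,b6}: {b0,b1,b5} ∩ {b0,b1,b3,b6} = {b0,b1}; idom=b1

Frontier:
  join b1 pred b0: · stop@b0
  join b1 pred b6: b6→b3→b1 stop@b0
  join b3 pred b1: · stop@b1
  join b3 pred b6: b6→b3 stop@b1
  join b5 pred b2: b2 stop@b1
  join b5 pred b3: b3 stop@b1
  join b7 pred b5: b5 stop@b1
  join b7 pred b6: b6→b3 stop@b1
  b0: DF=∅
  b1: DF={b1}
  b2: DF={b5}
  b3: DF={b1,b3,b5,b7}
  b4: DF=∅
  b5: DF={b7}
  b6: DF={b1,b3,b7}
  b7: DF=∅

DF(b2) = ["b5"]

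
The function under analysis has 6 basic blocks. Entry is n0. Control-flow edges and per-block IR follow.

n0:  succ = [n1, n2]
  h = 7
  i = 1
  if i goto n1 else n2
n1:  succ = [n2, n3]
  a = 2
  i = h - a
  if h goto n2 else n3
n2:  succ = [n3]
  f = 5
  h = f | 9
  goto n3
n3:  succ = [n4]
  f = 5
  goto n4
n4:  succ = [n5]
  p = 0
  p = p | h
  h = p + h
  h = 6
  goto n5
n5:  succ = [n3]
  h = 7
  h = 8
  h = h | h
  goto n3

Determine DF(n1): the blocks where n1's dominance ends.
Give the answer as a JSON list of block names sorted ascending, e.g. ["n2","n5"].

idom tree: n1←n0 n2←n0 n3←n0 n4←n3 n5←n4
Dom∩ at merges:
  n2: preds {n0,n1}: {n0} ∩ {n0,n1} = {n0}; idom=n0
  n3: preds {n1,n2,n5}: {n0,n1} ∩ {n0,n2} ∩ {n0,n3,n4,n5} = {n0}; idom=n0

DF derivation:
  n2←n0: walk · to n0
  n2←n1: walk n1 to n0
  n3←n1: walk n1 to n0
  n3←n2: walk n2 to n0
  n3←n5: walk n5→n4→n3 to n0
  n0 → ∅
  n1 → {n2,n3}
  n2 → {n3}
  n3 → {n3}
  n4 → {n3}
  n5 → {n3}

DF(n1) = ["n2", "n3"]

Answer: ["n2", "n3"]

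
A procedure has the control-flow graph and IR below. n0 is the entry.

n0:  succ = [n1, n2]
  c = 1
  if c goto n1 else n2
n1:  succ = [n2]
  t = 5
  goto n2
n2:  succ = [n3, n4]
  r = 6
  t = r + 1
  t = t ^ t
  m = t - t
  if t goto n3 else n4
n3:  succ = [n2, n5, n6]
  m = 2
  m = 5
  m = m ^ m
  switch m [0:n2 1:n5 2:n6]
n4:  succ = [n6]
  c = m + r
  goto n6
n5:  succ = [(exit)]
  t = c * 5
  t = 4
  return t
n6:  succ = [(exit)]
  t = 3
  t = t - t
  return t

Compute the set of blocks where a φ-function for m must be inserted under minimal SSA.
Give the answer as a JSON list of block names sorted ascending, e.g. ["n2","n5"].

idom tree: n1←n0 n2←n0 n3←n2 n4←n2 n5←n3 n6←n2
Dom at joins:
  n2: preds {n0,n1,n3}: {n0} ∩ {n0,n1} ∩ {n0,n2,n3} = {n0}; idom=n0
  n6: preds {n3,n4}: {n0,n2,n3} ∩ {n0,n2,n4} = {n0,n2}; idom=n2

DF walk-up:
  join n2 pred n0: · stop@n0
  join n2 pred n1: n1 stop@n0
  join n2 pred n3: n3→n2 stop@n0
  join n6 pred n3: n3 stop@n2
  join n6 pred n4: n4 stop@n2
  n0: DF=∅
  n1: DF={n2}
  n2: DF={n2}
  n3: DF={n2,n6}
  n4: DF={n6}
  n5: DF=∅
  n6: DF=∅

φ for m: defs {n2,n3}
  DF⁺ = {n2,n6}

Answer: ["n2", "n6"]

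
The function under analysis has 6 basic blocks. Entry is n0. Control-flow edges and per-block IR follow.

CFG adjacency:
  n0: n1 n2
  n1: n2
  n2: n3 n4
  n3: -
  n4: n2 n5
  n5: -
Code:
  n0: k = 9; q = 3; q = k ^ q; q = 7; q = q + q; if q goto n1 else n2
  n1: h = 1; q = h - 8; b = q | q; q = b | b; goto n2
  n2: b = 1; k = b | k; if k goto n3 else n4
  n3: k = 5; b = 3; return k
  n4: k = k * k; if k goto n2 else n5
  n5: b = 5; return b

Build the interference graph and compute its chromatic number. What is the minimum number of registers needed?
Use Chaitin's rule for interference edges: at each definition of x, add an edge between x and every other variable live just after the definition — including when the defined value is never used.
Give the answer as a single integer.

Per-block:
  n0 def {k,q} use ∅
  n1 def {b,h,q} use ∅
  n2 def {b,k} use {k}
  n3 def {b,k} use ∅
  n4 def {k} use {k}
  n5 def {b} use ∅

Backward fixpoint:
  n0 li=∅ lo={k}
  n1 li={k} lo={k}
  n2 li={k} lo={k}
  n3 li=∅ lo=∅
  n4 li={k} lo={k}
  n5 li=∅ lo=∅

Interference:
  b↔{k}
  h↔{k}
  k↔{b,h,q}
  q↔{k}

Registers:
  clique {b,k} ⇒ need ≥ 2
  assign b→R1 h→R1 k→R0 q→R1 — no edge inside a register ⇒ χ ≤ 2
  χ = 2

Answer: 2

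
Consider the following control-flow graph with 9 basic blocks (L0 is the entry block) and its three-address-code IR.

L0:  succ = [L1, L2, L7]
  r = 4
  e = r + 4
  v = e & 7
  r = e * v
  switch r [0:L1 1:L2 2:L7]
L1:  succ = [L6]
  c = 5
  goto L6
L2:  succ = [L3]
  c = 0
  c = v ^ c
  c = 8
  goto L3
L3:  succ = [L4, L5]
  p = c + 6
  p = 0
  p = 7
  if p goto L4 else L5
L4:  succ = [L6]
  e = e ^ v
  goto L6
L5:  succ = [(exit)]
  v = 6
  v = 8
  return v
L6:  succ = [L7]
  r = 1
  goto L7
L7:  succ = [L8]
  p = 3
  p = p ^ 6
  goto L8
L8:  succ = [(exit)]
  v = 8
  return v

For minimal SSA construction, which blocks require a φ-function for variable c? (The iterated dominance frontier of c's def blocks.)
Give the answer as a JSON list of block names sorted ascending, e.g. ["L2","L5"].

Answer: ["L6", "L7"]

Derivation:
idom tree: L1←L0 L2←L0 L3←L2 L4←L3 L5←L3 L6←L0 L7←L0 L8←L7
Dom∩ at merges:
  L6: preds {L1,L4}: {L0,L1} ∩ {L0,L2,L3,L4} = {L0}; idom=L0
  L7: preds {L0,L6}: {L0} ∩ {L0,L6} = {L0}; idom=L0

Frontier:
  join L6 pred L1: L1 stop@L0
  join L6 pred L4: L4→L3→L2 stop@L0
  join L7 pred L0: · stop@L0
  join L7 pred L6: L6 stop@L0
  L0: DF=∅
  L1: DF={L6}
  L2: DF={L6}
  L3: DF={L6}
  L4: DF={L6}
  L5: DF=∅
  L6: DF={L7}
  L7: DF=∅
  L8: DF=∅

φ for c: defs {L1,L2}
  DF⁺ = {L6,L7}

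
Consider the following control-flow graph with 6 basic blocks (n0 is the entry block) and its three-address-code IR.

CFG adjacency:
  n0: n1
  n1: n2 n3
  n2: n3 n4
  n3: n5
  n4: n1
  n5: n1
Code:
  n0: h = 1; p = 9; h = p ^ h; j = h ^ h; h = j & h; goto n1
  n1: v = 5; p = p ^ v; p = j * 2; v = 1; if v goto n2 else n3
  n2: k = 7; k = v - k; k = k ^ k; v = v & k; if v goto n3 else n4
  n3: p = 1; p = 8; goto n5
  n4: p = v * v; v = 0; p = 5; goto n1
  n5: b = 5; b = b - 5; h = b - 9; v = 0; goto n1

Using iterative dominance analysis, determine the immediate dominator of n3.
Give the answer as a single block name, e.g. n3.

Answer: n1

Derivation:
idom tree: n1←n0 n2←n1 n3←n1 n4←n2 n5←n3
Join-block Dom:
  n1: preds {n0,n4,n5}: {n0} ∩ {n0,n1,n2,n4} ∩ {n0,n1,n3,n5} = {n0}; idom=n0
  n3: preds {n1,n2}: {n0,n1} ∩ {n0,n1,n2} = {n0,n1}; idom=n1

idom(n3) = n1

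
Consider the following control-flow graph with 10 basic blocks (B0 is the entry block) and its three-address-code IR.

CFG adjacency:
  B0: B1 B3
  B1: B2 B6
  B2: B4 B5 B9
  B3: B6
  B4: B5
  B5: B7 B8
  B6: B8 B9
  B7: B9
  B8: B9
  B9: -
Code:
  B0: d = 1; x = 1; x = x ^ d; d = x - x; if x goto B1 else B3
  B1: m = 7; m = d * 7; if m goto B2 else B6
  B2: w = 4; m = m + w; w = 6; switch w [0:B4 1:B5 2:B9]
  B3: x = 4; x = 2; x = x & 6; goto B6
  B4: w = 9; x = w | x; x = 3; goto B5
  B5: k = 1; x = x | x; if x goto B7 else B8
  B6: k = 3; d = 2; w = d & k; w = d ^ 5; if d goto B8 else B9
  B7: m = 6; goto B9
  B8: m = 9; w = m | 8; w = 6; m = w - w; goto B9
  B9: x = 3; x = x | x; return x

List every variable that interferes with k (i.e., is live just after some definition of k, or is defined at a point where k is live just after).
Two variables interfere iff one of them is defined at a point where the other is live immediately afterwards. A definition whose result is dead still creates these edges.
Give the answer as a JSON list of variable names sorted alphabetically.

Answer: ["d", "x"]

Derivation:
Block summaries:
  B0: def={d,x} ue=∅
  B1: def={m} ue={d}
  B2: def={m,w} ue={m}
  B3: def={x} ue=∅
  B4: def={w,x} ue={x}
  B5: def={k,x} ue={x}
  B6: def={d,k,w} ue=∅
  B7: def={m} ue=∅
  B8: def={m,w} ue=∅
  B9: def={x} ue=∅

Liveness:
  B0 li=∅ lo={d,x}
  B1 li={d,x} lo={m,x}
  B2 li={m,x} lo={x}
  B3 li=∅ lo=∅
  B4 li={x} lo={x}
  B5 li={x} lo=∅
  B6 li=∅ lo=∅
  B7 li=∅ lo=∅
  B8 li=∅ lo=∅
  B9 li=∅ lo=∅

Interference:
  d — {k,m,w,x}
  k — {d,x}
  m — {d,w,x}
  w — {d,m,x}
  x — {d,k,m,w}

N(k) = ["d", "x"]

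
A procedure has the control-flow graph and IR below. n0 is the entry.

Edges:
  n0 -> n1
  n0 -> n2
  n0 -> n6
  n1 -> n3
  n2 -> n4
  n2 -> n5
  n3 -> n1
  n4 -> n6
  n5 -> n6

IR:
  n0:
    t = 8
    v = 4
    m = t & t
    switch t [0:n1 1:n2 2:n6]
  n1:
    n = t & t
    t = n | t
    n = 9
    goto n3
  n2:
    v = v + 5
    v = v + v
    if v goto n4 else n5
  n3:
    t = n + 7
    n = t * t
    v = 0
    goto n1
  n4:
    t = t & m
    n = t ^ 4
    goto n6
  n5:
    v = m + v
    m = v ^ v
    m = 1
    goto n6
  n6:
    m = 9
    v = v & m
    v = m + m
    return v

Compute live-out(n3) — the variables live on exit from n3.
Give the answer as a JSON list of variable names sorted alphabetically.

Answer: ["t"]

Derivation:
Per-block:
  n0 def {m,t,v} use ∅
  n1 def {n,t} use {t}
  n2 def {v} use {v}
  n3 def {n,t,v} use {n}
  n4 def {n,t} use {m,t}
  n5 def {m,v} use {m,v}
  n6 def {m,v} use {v}

Backward fixpoint:
  live n0: ∅→{m,t,v}
  live n1: {t}→{n}
  live n2: {m,t,v}→{m,t,v}
  live n3: {n}→{t}
  live n4: {m,t,v}→{v}
  live n5: {m,v}→{v}
  live n6: {v}→∅

live-out(n3) = ["t"]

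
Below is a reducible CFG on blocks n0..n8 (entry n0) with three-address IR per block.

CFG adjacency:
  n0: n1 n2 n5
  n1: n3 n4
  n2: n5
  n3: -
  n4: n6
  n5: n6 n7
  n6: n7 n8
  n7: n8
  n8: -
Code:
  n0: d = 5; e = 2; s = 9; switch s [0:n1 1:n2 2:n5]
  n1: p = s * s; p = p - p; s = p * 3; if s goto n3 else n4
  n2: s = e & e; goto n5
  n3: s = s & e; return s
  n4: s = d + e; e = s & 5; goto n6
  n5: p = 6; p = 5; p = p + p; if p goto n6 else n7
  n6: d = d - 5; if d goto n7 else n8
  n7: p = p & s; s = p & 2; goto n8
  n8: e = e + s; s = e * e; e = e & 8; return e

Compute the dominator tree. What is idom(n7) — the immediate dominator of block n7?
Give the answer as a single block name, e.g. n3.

idom tree: n1←n0 n2←n0 n3←n1 n4←n1 n5←n0 n6←n0 n7←n0 n8←n0
Dom∩ at merges:
  n5: preds {n0,n2}: {n0} ∩ {n0,n2} = {n0}; idom=n0
  n6: preds {n4,n5}: {n0,n1,n4} ∩ {n0,n5} = {n0}; idom=n0
  n7: preds {n5,n6}: {n0,n5} ∩ {n0,n6} = {n0}; idom=n0
  n8: preds {n6,n7}: {n0,n6} ∩ {n0,n7} = {n0}; idom=n0

idom(n7) = n0

Answer: n0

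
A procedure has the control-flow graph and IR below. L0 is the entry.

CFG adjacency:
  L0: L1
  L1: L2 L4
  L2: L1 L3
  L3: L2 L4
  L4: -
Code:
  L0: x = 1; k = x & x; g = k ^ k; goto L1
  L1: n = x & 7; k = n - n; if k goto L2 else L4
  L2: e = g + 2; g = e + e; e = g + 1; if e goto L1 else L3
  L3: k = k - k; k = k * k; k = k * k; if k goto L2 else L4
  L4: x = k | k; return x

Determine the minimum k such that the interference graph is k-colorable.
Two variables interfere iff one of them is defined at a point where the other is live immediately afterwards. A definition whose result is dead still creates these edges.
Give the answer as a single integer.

Answer: 4

Working:
Per-block:
  L0 def {g,k,x} use ∅
  L1 def {k,n} use {x}
  L2 def {e,g} use {g}
  L3 def {k} use {k}
  L4 def {x} use {k}

Live sets:
  live L0: ∅→{g,x}
  live L1: {g,x}→{g,k,x}
  live L2: {g,k,x}→{g,k,x}
  live L3: {g,k,x}→{g,k,x}
  live L4: {k}→∅

Interfere edges:
  e: {g,k,x}
  g: {e,k,n,x}
  k: {e,g,x}
  n: {g,x}
  x: {e,g,k,n}

Chromatic number:
  lower bound: {e,g,k,x} mutually conflict ⇒ χ ≥ 4
  assign e→c2 g→c0 k→c3 n→c2 x→c1 — no edge inside a register ⇒ χ ≤ 4
  χ = 4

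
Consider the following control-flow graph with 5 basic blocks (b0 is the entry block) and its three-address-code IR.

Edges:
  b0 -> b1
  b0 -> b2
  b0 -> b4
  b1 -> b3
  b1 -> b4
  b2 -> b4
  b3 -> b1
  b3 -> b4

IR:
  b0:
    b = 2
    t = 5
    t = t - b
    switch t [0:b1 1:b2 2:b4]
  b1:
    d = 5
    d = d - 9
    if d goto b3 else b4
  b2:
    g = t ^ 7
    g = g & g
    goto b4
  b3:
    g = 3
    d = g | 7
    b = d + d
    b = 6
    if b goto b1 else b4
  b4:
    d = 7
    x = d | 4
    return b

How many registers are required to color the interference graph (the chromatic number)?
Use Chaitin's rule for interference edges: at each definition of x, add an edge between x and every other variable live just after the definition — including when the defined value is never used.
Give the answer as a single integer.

Per-block:
  b0: def={b,t} ue=∅
  b1: def={d} ue=∅
  b2: def={g} ue={t}
  b3: def={b,d,g} ue=∅
  b4: def={d,x} ue={b}

Live sets:
  live b0: ∅→{b,t}
  live b1: {b}→{b}
  live b2: {b,t}→{b}
  live b3: ∅→{b}
  live b4: {b}→∅

Interfere edges:
  b: {d,g,t,x}
  d: {b}
  g: {b}
  t: {b}
  x: {b}

Colouring:
  clique {b,d} ⇒ need ≥ 2
  assign b→c0 d→c1 g→c1 t→c1 x→c1 — no edge inside a register ⇒ χ ≤ 2
  χ = 2

Answer: 2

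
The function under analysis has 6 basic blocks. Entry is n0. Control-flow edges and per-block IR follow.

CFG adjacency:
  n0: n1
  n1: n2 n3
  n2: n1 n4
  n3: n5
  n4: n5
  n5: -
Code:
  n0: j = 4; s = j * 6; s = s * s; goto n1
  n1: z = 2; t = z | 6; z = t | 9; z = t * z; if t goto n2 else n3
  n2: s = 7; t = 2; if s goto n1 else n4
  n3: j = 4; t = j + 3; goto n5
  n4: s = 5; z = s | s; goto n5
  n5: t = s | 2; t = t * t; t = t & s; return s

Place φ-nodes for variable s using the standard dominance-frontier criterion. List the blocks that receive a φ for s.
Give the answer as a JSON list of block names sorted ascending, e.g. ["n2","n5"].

Answer: ["n1", "n5"]

Analysis:
idom tree: n1←n0 n2←n1 n3←n1 n4←n2 n5←n1
Dom∩ at merges:
  n1: preds {n0,n2}: {n0} ∩ {n0,n1,n2} = {n0}; idom=n0
  n5: preds {n3,n4}: {n0,n1,n3} ∩ {n0,n1,n2,n4} = {n0,n1}; idom=n1

DF walk-up:
  join n1 pred n0: · stop@n0
  join n1 pred n2: n2→n1 stop@n0
  join n5 pred n3: n3 stop@n1
  join n5 pred n4: n4→n2 stop@n1
  n0: DF=∅
  n1: DF={n1}
  n2: DF={n1,n5}
  n3: DF={n5}
  n4: DF={n5}
  n5: DF=∅

φ for s: defs {n0,n2,n4}
  DF⁺ = {n1,n5}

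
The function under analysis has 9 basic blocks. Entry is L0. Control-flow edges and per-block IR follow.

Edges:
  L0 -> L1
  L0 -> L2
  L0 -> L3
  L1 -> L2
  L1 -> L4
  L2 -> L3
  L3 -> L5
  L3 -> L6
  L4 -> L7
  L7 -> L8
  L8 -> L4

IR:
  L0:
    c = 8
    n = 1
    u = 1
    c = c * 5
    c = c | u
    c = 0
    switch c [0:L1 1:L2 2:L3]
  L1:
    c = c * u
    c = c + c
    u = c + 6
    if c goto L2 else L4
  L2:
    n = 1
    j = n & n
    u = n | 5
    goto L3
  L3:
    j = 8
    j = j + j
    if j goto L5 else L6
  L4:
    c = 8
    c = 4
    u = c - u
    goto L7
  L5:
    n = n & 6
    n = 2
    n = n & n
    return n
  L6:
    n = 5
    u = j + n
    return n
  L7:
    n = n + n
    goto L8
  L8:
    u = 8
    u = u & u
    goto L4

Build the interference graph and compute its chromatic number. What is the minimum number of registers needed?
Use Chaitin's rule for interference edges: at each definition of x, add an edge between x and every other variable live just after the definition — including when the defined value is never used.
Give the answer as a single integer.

Answer: 3

Derivation:
Block summaries:
  L0: {c,n,u} / ∅
  L1: {c,u} / {c,u}
  L2: {j,n,u} / ∅
  L3: {j} / ∅
  L4: {c,u} / {u}
  L5: {n} / {n}
  L6: {n,u} / {j}
  L7: {n} / {n}
  L8: {u} / ∅

Live sets:
  L0: in=∅ out={c,n,u}
  L1: in={c,n,u} out={n,u}
  L2: in=∅ out={n}
  L3: in={n} out={j,n}
  L4: in={n,u} out={n}
  L5: in={n} out=∅
  L6: in={j} out=∅
  L7: in={n} out={n}
  L8: in={n} out={n,u}

Conflict graph:
  c — {n,u}
  j — {n}
  n — {c,j,u}
  u — {c,n}

Registers:
  {c,n,u} pairwise interfere (3-clique) ⇒ χ ≥ 3
  3-colouring: R0={n}  R1={c,j}  R2={u}
  χ = 3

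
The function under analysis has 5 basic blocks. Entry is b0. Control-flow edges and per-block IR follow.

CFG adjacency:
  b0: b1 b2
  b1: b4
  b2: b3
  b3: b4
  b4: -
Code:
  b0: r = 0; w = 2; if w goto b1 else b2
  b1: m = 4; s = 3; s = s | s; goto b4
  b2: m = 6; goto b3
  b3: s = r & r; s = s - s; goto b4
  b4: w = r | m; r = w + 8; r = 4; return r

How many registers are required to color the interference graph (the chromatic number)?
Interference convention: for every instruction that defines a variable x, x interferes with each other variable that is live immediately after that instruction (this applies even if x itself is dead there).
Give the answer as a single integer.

Answer: 3

Analysis:
def/use:
  b0: {r,w} / ∅
  b1: {m,s} / ∅
  b2: {m} / ∅
  b3: {s} / {r}
  b4: {r,w} / {m,r}

Live sets:
  b0: in=∅ out={r}
  b1: in={r} out={m,r}
  b2: in={r} out={m,r}
  b3: in={m,r} out={m,r}
  b4: in={m,r} out=∅

Interfere edges:
  m↔{r,s}
  r↔{m,s,w}
  s↔{m,r}
  w↔{r}

Chromatic number:
  {m,r,s} pairwise interfere (3-clique) ⇒ χ ≥ 3
  assign m→R1 r→R0 s→R2 w→R1 — no edge inside a register ⇒ χ ≤ 3
  χ = 3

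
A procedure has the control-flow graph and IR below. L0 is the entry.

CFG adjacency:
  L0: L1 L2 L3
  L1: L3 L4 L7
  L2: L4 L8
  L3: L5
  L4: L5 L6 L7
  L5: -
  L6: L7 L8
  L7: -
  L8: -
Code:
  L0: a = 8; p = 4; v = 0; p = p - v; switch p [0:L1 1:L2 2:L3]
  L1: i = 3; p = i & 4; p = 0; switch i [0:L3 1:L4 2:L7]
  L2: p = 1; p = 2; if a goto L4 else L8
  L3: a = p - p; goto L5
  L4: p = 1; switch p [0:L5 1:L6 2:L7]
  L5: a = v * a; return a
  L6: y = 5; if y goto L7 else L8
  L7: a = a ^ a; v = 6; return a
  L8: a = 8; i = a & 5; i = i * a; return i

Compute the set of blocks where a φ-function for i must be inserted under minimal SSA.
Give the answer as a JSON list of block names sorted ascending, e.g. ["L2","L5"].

Answer: ["L3", "L4", "L5", "L7", "L8"]

Analysis:
idom tree: L1←L0 L2←L0 L3←L0 L4←L0 L5←L0 L6←L4 L7←L0 L8←L0
Dom at joins:
  L3: preds {L0,L1}: {L0} ∩ {L0,L1} = {L0}; idom=L0
  L4: preds {L1,L2}: {L0,L1} ∩ {L0,L2} = {L0}; idom=L0
  L5: preds {L3,L4}: {L0,L3} ∩ {L0,L4} = {L0}; idom=L0
  L7: preds {L1,L4,L6}: {L0,L1} ∩ {L0,L4} ∩ {L0,L4,L6} = {L0}; idom=L0
  L8: preds {L2,L6}: {L0,L2} ∩ {L0,L4,L6} = {L0}; idom=L0

Frontier:
  join L3 pred L0: · stop@L0
  join L3 pred L1: L1 stop@L0
  join L4 pred L1: L1 stop@L0
  join L4 pred L2: L2 stop@L0
  join L5 pred L3: L3 stop@L0
  join L5 pred L4: L4 stop@L0
  join L7 pred L1: L1 stop@L0
  join L7 pred L4: L4 stop@L0
  join L7 pred L6: L6→L4 stop@L0
  join L8 pred L2: L2 stop@L0
  join L8 pred L6: L6→L4 stop@L0
  L0 → ∅
  L1 → {L3,L4,L7}
  L2 → {L4,L8}
  L3 → {L5}
  L4 → {L5,L7,L8}
  L5 → ∅
  L6 → {L7,L8}
  L7 → ∅
  L8 → ∅

φ for i: defs {L1,L8}
  DF⁺ = {L3,L4,L5,L7,L8}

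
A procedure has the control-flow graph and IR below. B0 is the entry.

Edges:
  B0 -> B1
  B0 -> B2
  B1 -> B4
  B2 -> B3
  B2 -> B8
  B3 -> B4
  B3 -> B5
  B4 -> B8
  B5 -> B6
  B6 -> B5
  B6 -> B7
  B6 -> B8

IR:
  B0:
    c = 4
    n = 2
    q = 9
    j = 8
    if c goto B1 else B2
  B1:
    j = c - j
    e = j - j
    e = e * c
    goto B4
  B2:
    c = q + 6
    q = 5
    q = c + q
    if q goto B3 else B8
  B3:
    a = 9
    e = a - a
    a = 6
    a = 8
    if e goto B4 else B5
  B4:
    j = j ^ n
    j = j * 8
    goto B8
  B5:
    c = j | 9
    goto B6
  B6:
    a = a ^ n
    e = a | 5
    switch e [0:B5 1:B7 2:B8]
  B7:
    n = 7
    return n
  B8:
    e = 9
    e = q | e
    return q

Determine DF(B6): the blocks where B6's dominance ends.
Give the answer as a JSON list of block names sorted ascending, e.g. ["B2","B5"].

idom tree: B1←B0 B2←B0 B3←B2 B4←B0 B5←B3 B6←B5 B7←B6 B8←B0
Dom at joins:
  B4: preds {B1,B3}: {B0,B1} ∩ {B0,B2,B3} = {B0}; idom=B0
  B5: preds {B3,B6}: {B0,B2,B3} ∩ {B0,B2,B3,B5,B6} = {B0,B2,B3}; idom=B3
  B8: preds {B2,B4,B6}: {B0,B2} ∩ {B0,B4} ∩ {B0,B2,B3,B5,B6} = {B0}; idom=B0

DF walk-up:
  B4←B1: walk B1 to B0
  B4←B3: walk B3→B2 to B0
  B5←B3: walk · to B3
  B5←B6: walk B6→B5 to B3
  B8←B2: walk B2 to B0
  B8←B4: walk B4 to B0
  B8←B6: walk B6→B5→B3→B2 to B0
  DF(B0)=∅
  DF(B1)={B4}
  DF(B2)={B4,B8}
  DF(B3)={B4,B8}
  DF(B4)={B8}
  DF(B5)={B5,B8}
  DF(B6)={B5,B8}
  DF(B7)=∅
  DF(B8)=∅

DF(B6) = ["B5", "B8"]

Answer: ["B5", "B8"]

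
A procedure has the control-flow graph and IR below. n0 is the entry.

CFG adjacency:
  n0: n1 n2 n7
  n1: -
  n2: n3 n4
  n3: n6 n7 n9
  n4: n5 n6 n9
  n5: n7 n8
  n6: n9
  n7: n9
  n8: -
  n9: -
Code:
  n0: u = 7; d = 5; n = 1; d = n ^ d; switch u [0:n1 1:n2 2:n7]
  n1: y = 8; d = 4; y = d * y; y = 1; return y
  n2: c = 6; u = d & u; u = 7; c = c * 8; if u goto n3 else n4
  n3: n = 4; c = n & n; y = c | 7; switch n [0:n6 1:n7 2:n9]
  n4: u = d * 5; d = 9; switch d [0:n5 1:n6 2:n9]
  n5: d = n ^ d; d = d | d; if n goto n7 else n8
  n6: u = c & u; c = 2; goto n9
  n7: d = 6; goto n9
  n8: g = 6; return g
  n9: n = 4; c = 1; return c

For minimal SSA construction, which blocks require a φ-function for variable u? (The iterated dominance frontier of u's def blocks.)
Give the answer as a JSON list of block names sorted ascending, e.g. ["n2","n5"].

Answer: ["n6", "n7", "n9"]

Analysis:
idom tree: n1←n0 n2←n0 n3←n2 n4←n2 n5←n4 n6←n2 n7←n0 n8←n5 n9←n0
Dom∩ at merges:
  n6: preds {n3,n4}: {n0,n2,n3} ∩ {n0,n2,n4} = {n0,n2}; idom=n2
  n7: preds {n0,n3,n5}: {n0} ∩ {n0,n2,n3} ∩ {n0,n2,n4,n5} = {n0}; idom=n0
  n9: preds {n3,n4,n6,n7}: {n0,n2,n3} ∩ {n0,n2,n4} ∩ {n0,n2,n6} ∩ {n0,n7} = {n0}; idom=n0

Frontier:
  join n6 pred n3: n3 stop@n2
  join n6 pred n4: n4 stop@n2
  join n7 pred n0: · stop@n0
  join n7 pred n3: n3→n2 stop@n0
  join n7 pred n5: n5→n4→n2 stop@n0
  join n9 pred n3: n3→n2 stop@n0
  join n9 pred n4: n4→n2 stop@n0
  join n9 pred n6: n6→n2 stop@n0
  join n9 pred n7: n7 stop@n0
  n0 → ∅
  n1 → ∅
  n2 → {n7,n9}
  n3 → {n6,n7,n9}
  n4 → {n6,n7,n9}
  n5 → {n7}
  n6 → {n9}
  n7 → {n9}
  n8 → ∅
  n9 → ∅

φ for u: defs {n0,n2,n4,n6}
  DF⁺ = {n6,n7,n9}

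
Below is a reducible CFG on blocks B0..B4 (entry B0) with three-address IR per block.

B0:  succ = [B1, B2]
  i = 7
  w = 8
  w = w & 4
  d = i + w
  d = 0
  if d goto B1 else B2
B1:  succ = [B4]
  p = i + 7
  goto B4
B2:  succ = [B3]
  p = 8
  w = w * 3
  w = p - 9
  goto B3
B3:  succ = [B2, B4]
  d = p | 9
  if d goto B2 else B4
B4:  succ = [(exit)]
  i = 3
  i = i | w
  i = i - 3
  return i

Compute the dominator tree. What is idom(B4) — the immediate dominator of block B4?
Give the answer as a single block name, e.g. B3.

Answer: B0

Analysis:
idom tree: B1←B0 B2←B0 B3←B2 B4←B0
Join-block Dom:
  B2: preds {B0,B3}: {B0} ∩ {B0,B2,B3} = {B0}; idom=B0
  B4: preds {B1,B3}: {B0,B1} ∩ {B0,B2,B3} = {B0}; idom=B0

idom(B4) = B0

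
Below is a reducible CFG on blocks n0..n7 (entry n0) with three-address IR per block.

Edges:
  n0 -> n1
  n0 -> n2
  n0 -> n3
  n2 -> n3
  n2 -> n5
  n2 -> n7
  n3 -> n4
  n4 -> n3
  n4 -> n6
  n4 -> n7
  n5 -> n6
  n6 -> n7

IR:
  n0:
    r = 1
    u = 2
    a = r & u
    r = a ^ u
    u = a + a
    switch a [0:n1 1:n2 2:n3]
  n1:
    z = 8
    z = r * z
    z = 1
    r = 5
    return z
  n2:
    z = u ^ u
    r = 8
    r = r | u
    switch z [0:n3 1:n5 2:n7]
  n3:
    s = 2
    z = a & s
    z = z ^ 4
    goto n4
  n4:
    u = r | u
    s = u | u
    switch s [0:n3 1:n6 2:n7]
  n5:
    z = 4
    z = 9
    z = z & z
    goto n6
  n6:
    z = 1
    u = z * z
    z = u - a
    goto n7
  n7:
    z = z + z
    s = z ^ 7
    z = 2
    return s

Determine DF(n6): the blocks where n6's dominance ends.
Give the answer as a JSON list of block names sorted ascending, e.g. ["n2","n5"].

idom tree: n1←n0 n2←n0 n3←n0 n4←n3 n5←n2 n6←n0 n7←n0
Join-block Dom:
  n3: preds {n0,n2,n4}: {n0} ∩ {n0,n2} ∩ {n0,n3,n4} = {n0}; idom=n0
  n6: preds {n4,n5}: {n0,n3,n4} ∩ {n0,n2,n5} = {n0}; idom=n0
  n7: preds {n2,n4,n6}: {n0,n2} ∩ {n0,n3,n4} ∩ {n0,n6} = {n0}; idom=n0

DF derivation:
  n3←n0: walk · to n0
  n3←n2: walk n2 to n0
  n3←n4: walk n4→n3 to n0
  n6←n4: walk n4→n3 to n0
  n6←n5: walk n5→n2 to n0
  n7←n2: walk n2 to n0
  n7←n4: walk n4→n3 to n0
  n7←n6: walk n6 to n0
  DF(n0)=∅
  DF(n1)=∅
  DF(n2)={n3,n6,n7}
  DF(n3)={n3,n6,n7}
  DF(n4)={n3,n6,n7}
  DF(n5)={n6}
  DF(n6)={n7}
  DF(n7)=∅

DF(n6) = ["n7"]

Answer: ["n7"]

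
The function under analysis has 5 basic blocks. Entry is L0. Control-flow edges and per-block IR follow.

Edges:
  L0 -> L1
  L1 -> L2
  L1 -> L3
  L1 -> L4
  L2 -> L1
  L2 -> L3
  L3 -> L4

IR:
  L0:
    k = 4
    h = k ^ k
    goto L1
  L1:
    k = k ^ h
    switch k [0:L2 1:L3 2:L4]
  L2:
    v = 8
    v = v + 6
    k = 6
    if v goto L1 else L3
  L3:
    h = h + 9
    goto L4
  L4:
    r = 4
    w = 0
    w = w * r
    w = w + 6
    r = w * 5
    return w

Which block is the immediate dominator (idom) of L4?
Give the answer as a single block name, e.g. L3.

Answer: L1

Derivation:
idom tree: L1←L0 L2←L1 L3←L1 L4←L1
Join-block Dom:
  L1: preds {L0,L2}: {L0} ∩ {L0,L1,L2} = {L0}; idom=L0
  L3: preds {L1,L2}: {L0,L1} ∩ {L0,L1,L2} = {L0,L1}; idom=L1
  L4: preds {L1,L3}: {L0,L1} ∩ {L0,L1,L3} = {L0,L1}; idom=L1

idom(L4) = L1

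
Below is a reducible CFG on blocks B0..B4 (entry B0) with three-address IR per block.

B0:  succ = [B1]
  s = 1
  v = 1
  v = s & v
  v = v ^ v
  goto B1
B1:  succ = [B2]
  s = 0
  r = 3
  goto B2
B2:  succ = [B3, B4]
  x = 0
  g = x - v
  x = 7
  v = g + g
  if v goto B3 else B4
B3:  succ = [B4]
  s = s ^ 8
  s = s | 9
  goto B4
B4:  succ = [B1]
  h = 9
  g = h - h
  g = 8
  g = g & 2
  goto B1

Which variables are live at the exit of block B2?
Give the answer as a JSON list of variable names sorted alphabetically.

Block summaries:
  B0 def {s,v} use ∅
  B1 def {r,s} use ∅
  B2 def {g,v,x} use {v}
  B3 def {s} use {s}
  B4 def {g,h} use ∅

Liveness:
  live B0: ∅→{v}
  live B1: {v}→{s,v}
  live B2: {s,v}→{s,v}
  live B3: {s,v}→{v}
  live B4: {v}→{v}

live-out(B2) = ["s", "v"]

Answer: ["s", "v"]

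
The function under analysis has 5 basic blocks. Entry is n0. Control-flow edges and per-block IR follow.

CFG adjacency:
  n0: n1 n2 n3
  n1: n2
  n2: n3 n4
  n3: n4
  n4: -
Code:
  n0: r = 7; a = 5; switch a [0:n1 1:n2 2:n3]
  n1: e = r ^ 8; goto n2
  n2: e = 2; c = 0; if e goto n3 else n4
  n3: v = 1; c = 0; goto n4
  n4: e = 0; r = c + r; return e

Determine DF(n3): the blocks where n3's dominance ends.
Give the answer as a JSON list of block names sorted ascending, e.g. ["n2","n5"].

idom tree: n1←n0 n2←n0 n3←n0 n4←n0
Dom∩ at merges:
  n2: preds {n0,n1}: {n0} ∩ {n0,n1} = {n0}; idom=n0
  n3: preds {n0,n2}: {n0} ∩ {n0,n2} = {n0}; idom=n0
  n4: preds {n2,n3}: {n0,n2} ∩ {n0,n3} = {n0}; idom=n0

DF walk-up:
  join n2 pred n0: · stop@n0
  join n2 pred n1: n1 stop@n0
  join n3 pred n0: · stop@n0
  join n3 pred n2: n2 stop@n0
  join n4 pred n2: n2 stop@n0
  join n4 pred n3: n3 stop@n0
  n0 → ∅
  n1 → {n2}
  n2 → {n3,n4}
  n3 → {n4}
  n4 → ∅

DF(n3) = ["n4"]

Answer: ["n4"]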